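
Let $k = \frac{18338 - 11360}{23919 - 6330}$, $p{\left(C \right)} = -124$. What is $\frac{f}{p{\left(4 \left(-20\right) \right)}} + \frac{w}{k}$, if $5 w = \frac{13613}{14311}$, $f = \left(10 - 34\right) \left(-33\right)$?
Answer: $- \frac{2770937141}{469049530} \approx -5.9076$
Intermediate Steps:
$f = 792$ ($f = \left(-24\right) \left(-33\right) = 792$)
$w = \frac{13613}{71555}$ ($w = \frac{13613 \cdot \frac{1}{14311}}{5} = \frac{1}{5} \cdot \frac{13613}{14311} = \frac{13613}{71555} \approx 0.19025$)
$k = \frac{2326}{5863}$ ($k = \frac{6978}{17589} = 6978 \cdot \frac{1}{17589} = \frac{2326}{5863} \approx 0.39673$)
$\frac{f}{p{\left(4 \left(-20\right) \right)}} + \frac{w}{k} = \frac{792}{-124} + \frac{13613}{71555 \cdot \frac{2326}{5863}} = 792 \left(- \frac{1}{124}\right) + \frac{13613}{71555} \cdot \frac{5863}{2326} = - \frac{198}{31} + \frac{7255729}{15130630} = - \frac{2770937141}{469049530}$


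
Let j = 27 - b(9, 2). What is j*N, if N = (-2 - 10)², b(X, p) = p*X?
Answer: 1296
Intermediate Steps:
b(X, p) = X*p
N = 144 (N = (-12)² = 144)
j = 9 (j = 27 - 9*2 = 27 - 1*18 = 27 - 18 = 9)
j*N = 9*144 = 1296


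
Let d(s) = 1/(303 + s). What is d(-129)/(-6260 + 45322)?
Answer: 1/6796788 ≈ 1.4713e-7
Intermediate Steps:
d(-129)/(-6260 + 45322) = 1/((303 - 129)*(-6260 + 45322)) = 1/(174*39062) = (1/174)*(1/39062) = 1/6796788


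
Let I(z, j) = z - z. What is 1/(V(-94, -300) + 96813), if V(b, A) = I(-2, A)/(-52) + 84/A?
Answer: 25/2420318 ≈ 1.0329e-5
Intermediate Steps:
I(z, j) = 0
V(b, A) = 84/A (V(b, A) = 0/(-52) + 84/A = 0*(-1/52) + 84/A = 0 + 84/A = 84/A)
1/(V(-94, -300) + 96813) = 1/(84/(-300) + 96813) = 1/(84*(-1/300) + 96813) = 1/(-7/25 + 96813) = 1/(2420318/25) = 25/2420318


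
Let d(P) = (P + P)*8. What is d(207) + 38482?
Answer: 41794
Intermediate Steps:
d(P) = 16*P (d(P) = (2*P)*8 = 16*P)
d(207) + 38482 = 16*207 + 38482 = 3312 + 38482 = 41794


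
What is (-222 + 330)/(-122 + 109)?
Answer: -108/13 ≈ -8.3077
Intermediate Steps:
(-222 + 330)/(-122 + 109) = 108/(-13) = 108*(-1/13) = -108/13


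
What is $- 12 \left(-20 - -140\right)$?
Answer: $-1440$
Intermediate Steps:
$- 12 \left(-20 - -140\right) = - 12 \left(-20 + 140\right) = \left(-12\right) 120 = -1440$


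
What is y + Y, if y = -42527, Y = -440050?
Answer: -482577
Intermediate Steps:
y + Y = -42527 - 440050 = -482577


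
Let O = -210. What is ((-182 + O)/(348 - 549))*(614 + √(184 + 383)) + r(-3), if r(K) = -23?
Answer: 236065/201 + 1176*√7/67 ≈ 1220.9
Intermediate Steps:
((-182 + O)/(348 - 549))*(614 + √(184 + 383)) + r(-3) = ((-182 - 210)/(348 - 549))*(614 + √(184 + 383)) - 23 = (-392/(-201))*(614 + √567) - 23 = (-392*(-1/201))*(614 + 9*√7) - 23 = 392*(614 + 9*√7)/201 - 23 = (240688/201 + 1176*√7/67) - 23 = 236065/201 + 1176*√7/67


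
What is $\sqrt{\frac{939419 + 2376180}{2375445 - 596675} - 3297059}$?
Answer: $\frac{27 i \sqrt{292040079059470}}{254110} \approx 1815.8 i$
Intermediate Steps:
$\sqrt{\frac{939419 + 2376180}{2375445 - 596675} - 3297059} = \sqrt{\frac{3315599}{2375445 - 596675} - 3297059} = \sqrt{\frac{3315599}{1778770} - 3297059} = \sqrt{3315599 \cdot \frac{1}{1778770} - 3297059} = \sqrt{\frac{473657}{254110} - 3297059} = \sqrt{- \frac{837815188833}{254110}} = \frac{27 i \sqrt{292040079059470}}{254110}$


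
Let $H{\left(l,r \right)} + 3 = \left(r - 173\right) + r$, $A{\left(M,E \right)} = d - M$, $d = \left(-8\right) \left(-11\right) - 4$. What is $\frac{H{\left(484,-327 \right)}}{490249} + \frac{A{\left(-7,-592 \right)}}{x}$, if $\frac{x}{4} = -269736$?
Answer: $- \frac{940136179}{528951217056} \approx -0.0017774$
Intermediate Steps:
$d = 84$ ($d = 88 - 4 = 84$)
$A{\left(M,E \right)} = 84 - M$
$x = -1078944$ ($x = 4 \left(-269736\right) = -1078944$)
$H{\left(l,r \right)} = -176 + 2 r$ ($H{\left(l,r \right)} = -3 + \left(\left(r - 173\right) + r\right) = -3 + \left(\left(-173 + r\right) + r\right) = -3 + \left(-173 + 2 r\right) = -176 + 2 r$)
$\frac{H{\left(484,-327 \right)}}{490249} + \frac{A{\left(-7,-592 \right)}}{x} = \frac{-176 + 2 \left(-327\right)}{490249} + \frac{84 - -7}{-1078944} = \left(-176 - 654\right) \frac{1}{490249} + \left(84 + 7\right) \left(- \frac{1}{1078944}\right) = \left(-830\right) \frac{1}{490249} + 91 \left(- \frac{1}{1078944}\right) = - \frac{830}{490249} - \frac{91}{1078944} = - \frac{940136179}{528951217056}$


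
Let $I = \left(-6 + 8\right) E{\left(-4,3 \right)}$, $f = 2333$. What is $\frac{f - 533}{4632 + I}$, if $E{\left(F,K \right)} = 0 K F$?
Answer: $\frac{75}{193} \approx 0.3886$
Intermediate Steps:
$E{\left(F,K \right)} = 0$ ($E{\left(F,K \right)} = 0 F = 0$)
$I = 0$ ($I = \left(-6 + 8\right) 0 = 2 \cdot 0 = 0$)
$\frac{f - 533}{4632 + I} = \frac{2333 - 533}{4632 + 0} = \frac{1800}{4632} = 1800 \cdot \frac{1}{4632} = \frac{75}{193}$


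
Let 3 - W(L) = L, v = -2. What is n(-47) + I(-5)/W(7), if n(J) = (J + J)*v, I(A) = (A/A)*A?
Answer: 757/4 ≈ 189.25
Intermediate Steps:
W(L) = 3 - L
I(A) = A (I(A) = 1*A = A)
n(J) = -4*J (n(J) = (J + J)*(-2) = (2*J)*(-2) = -4*J)
n(-47) + I(-5)/W(7) = -4*(-47) - 5/(3 - 1*7) = 188 - 5/(3 - 7) = 188 - 5/(-4) = 188 - 5*(-¼) = 188 + 5/4 = 757/4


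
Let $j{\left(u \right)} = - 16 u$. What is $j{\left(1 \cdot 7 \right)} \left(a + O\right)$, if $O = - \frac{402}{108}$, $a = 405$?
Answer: $- \frac{404488}{9} \approx -44943.0$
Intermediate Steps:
$O = - \frac{67}{18}$ ($O = \left(-402\right) \frac{1}{108} = - \frac{67}{18} \approx -3.7222$)
$j{\left(1 \cdot 7 \right)} \left(a + O\right) = - 16 \cdot 1 \cdot 7 \left(405 - \frac{67}{18}\right) = \left(-16\right) 7 \cdot \frac{7223}{18} = \left(-112\right) \frac{7223}{18} = - \frac{404488}{9}$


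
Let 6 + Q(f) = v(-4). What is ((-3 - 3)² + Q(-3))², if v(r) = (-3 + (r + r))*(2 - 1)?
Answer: 361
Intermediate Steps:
v(r) = -3 + 2*r (v(r) = (-3 + 2*r)*1 = -3 + 2*r)
Q(f) = -17 (Q(f) = -6 + (-3 + 2*(-4)) = -6 + (-3 - 8) = -6 - 11 = -17)
((-3 - 3)² + Q(-3))² = ((-3 - 3)² - 17)² = ((-6)² - 17)² = (36 - 17)² = 19² = 361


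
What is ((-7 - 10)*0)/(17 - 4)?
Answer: 0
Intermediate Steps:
((-7 - 10)*0)/(17 - 4) = -17*0/13 = 0*(1/13) = 0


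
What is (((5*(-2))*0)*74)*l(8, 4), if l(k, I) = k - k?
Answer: 0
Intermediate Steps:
l(k, I) = 0
(((5*(-2))*0)*74)*l(8, 4) = (((5*(-2))*0)*74)*0 = (-10*0*74)*0 = (0*74)*0 = 0*0 = 0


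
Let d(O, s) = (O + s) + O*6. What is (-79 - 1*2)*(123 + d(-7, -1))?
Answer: -5913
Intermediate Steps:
d(O, s) = s + 7*O (d(O, s) = (O + s) + 6*O = s + 7*O)
(-79 - 1*2)*(123 + d(-7, -1)) = (-79 - 1*2)*(123 + (-1 + 7*(-7))) = (-79 - 2)*(123 + (-1 - 49)) = -81*(123 - 50) = -81*73 = -5913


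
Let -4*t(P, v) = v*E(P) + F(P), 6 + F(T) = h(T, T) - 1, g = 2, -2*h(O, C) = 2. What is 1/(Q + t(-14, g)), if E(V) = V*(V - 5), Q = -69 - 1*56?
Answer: -1/256 ≈ -0.0039063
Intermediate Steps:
h(O, C) = -1 (h(O, C) = -1/2*2 = -1)
Q = -125 (Q = -69 - 56 = -125)
E(V) = V*(-5 + V)
F(T) = -8 (F(T) = -6 + (-1 - 1) = -6 - 2 = -8)
t(P, v) = 2 - P*v*(-5 + P)/4 (t(P, v) = -(v*(P*(-5 + P)) - 8)/4 = -(P*v*(-5 + P) - 8)/4 = -(-8 + P*v*(-5 + P))/4 = 2 - P*v*(-5 + P)/4)
1/(Q + t(-14, g)) = 1/(-125 + (2 - 1/4*(-14)*2*(-5 - 14))) = 1/(-125 + (2 - 1/4*(-14)*2*(-19))) = 1/(-125 + (2 - 133)) = 1/(-125 - 131) = 1/(-256) = -1/256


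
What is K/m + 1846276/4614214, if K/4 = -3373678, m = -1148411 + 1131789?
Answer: 15574544459010/19174366277 ≈ 812.26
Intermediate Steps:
m = -16622
K = -13494712 (K = 4*(-3373678) = -13494712)
K/m + 1846276/4614214 = -13494712/(-16622) + 1846276/4614214 = -13494712*(-1/16622) + 1846276*(1/4614214) = 6747356/8311 + 923138/2307107 = 15574544459010/19174366277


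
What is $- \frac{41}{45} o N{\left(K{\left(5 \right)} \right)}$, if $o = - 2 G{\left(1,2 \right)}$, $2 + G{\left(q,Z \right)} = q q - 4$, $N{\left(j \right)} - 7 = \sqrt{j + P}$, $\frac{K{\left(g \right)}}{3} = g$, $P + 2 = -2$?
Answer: $- \frac{574}{9} - \frac{82 \sqrt{11}}{9} \approx -93.996$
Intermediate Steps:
$P = -4$ ($P = -2 - 2 = -4$)
$K{\left(g \right)} = 3 g$
$N{\left(j \right)} = 7 + \sqrt{-4 + j}$ ($N{\left(j \right)} = 7 + \sqrt{j - 4} = 7 + \sqrt{-4 + j}$)
$G{\left(q,Z \right)} = -6 + q^{2}$ ($G{\left(q,Z \right)} = -2 + \left(q q - 4\right) = -2 + \left(q^{2} - 4\right) = -2 + \left(-4 + q^{2}\right) = -6 + q^{2}$)
$o = 10$ ($o = - 2 \left(-6 + 1^{2}\right) = - 2 \left(-6 + 1\right) = \left(-2\right) \left(-5\right) = 10$)
$- \frac{41}{45} o N{\left(K{\left(5 \right)} \right)} = - \frac{41}{45} \cdot 10 \left(7 + \sqrt{-4 + 3 \cdot 5}\right) = \left(-41\right) \frac{1}{45} \cdot 10 \left(7 + \sqrt{-4 + 15}\right) = \left(- \frac{41}{45}\right) 10 \left(7 + \sqrt{11}\right) = - \frac{82 \left(7 + \sqrt{11}\right)}{9} = - \frac{574}{9} - \frac{82 \sqrt{11}}{9}$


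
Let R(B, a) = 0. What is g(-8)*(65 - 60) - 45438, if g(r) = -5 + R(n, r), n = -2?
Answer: -45463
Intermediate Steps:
g(r) = -5 (g(r) = -5 + 0 = -5)
g(-8)*(65 - 60) - 45438 = -5*(65 - 60) - 45438 = -5*5 - 45438 = -25 - 45438 = -45463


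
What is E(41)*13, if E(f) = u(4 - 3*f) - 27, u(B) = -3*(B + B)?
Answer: 8931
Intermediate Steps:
u(B) = -6*B
E(f) = -51 + 18*f (E(f) = -6*(4 - 3*f) - 27 = (-24 + 18*f) - 27 = -51 + 18*f)
E(41)*13 = (-51 + 18*41)*13 = (-51 + 738)*13 = 687*13 = 8931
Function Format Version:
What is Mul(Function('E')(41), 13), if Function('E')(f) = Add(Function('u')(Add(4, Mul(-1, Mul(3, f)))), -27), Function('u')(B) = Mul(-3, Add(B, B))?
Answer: 8931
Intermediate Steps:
Function('u')(B) = Mul(-6, B) (Function('u')(B) = Mul(-3, Mul(2, B)) = Mul(-6, B))
Function('E')(f) = Add(-51, Mul(18, f)) (Function('E')(f) = Add(Mul(-6, Add(4, Mul(-1, Mul(3, f)))), -27) = Add(Mul(-6, Add(4, Mul(-3, f))), -27) = Add(Add(-24, Mul(18, f)), -27) = Add(-51, Mul(18, f)))
Mul(Function('E')(41), 13) = Mul(Add(-51, Mul(18, 41)), 13) = Mul(Add(-51, 738), 13) = Mul(687, 13) = 8931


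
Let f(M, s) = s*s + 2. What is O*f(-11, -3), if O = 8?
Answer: 88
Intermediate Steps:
f(M, s) = 2 + s² (f(M, s) = s² + 2 = 2 + s²)
O*f(-11, -3) = 8*(2 + (-3)²) = 8*(2 + 9) = 8*11 = 88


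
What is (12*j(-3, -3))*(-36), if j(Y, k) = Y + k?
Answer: 2592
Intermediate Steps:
(12*j(-3, -3))*(-36) = (12*(-3 - 3))*(-36) = (12*(-6))*(-36) = -72*(-36) = 2592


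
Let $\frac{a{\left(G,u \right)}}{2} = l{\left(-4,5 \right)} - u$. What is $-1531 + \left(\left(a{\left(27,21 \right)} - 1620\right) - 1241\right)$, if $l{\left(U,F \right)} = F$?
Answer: $-4424$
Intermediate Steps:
$a{\left(G,u \right)} = 10 - 2 u$ ($a{\left(G,u \right)} = 2 \left(5 - u\right) = 10 - 2 u$)
$-1531 + \left(\left(a{\left(27,21 \right)} - 1620\right) - 1241\right) = -1531 + \left(\left(\left(10 - 42\right) - 1620\right) - 1241\right) = -1531 - 2893 = -4424$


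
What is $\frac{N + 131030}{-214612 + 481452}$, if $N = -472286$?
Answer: $- \frac{42657}{33355} \approx -1.2789$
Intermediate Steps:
$\frac{N + 131030}{-214612 + 481452} = \frac{-472286 + 131030}{-214612 + 481452} = - \frac{341256}{266840} = \left(-341256\right) \frac{1}{266840} = - \frac{42657}{33355}$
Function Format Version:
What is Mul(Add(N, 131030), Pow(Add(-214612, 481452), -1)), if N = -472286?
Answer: Rational(-42657, 33355) ≈ -1.2789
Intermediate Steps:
Mul(Add(N, 131030), Pow(Add(-214612, 481452), -1)) = Mul(Add(-472286, 131030), Pow(Add(-214612, 481452), -1)) = Mul(-341256, Pow(266840, -1)) = Mul(-341256, Rational(1, 266840)) = Rational(-42657, 33355)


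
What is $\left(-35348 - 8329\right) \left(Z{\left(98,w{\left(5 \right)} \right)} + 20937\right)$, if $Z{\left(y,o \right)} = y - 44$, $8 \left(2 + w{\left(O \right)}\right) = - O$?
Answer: $-916823907$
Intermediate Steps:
$w{\left(O \right)} = -2 - \frac{O}{8}$ ($w{\left(O \right)} = -2 + \frac{\left(-1\right) O}{8} = -2 - \frac{O}{8}$)
$Z{\left(y,o \right)} = -44 + y$
$\left(-35348 - 8329\right) \left(Z{\left(98,w{\left(5 \right)} \right)} + 20937\right) = \left(-35348 - 8329\right) \left(\left(-44 + 98\right) + 20937\right) = - 43677 \left(54 + 20937\right) = \left(-43677\right) 20991 = -916823907$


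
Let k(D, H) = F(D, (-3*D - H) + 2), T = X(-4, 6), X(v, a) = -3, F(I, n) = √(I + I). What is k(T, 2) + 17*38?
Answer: 646 + I*√6 ≈ 646.0 + 2.4495*I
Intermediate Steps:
F(I, n) = √2*√I (F(I, n) = √(2*I) = √2*√I)
T = -3
k(D, H) = √2*√D
k(T, 2) + 17*38 = √2*√(-3) + 17*38 = √2*(I*√3) + 646 = I*√6 + 646 = 646 + I*√6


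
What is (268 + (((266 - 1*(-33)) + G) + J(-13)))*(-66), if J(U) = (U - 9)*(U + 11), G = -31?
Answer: -38280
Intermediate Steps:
J(U) = (-9 + U)*(11 + U)
(268 + (((266 - 1*(-33)) + G) + J(-13)))*(-66) = (268 + (((266 - 1*(-33)) - 31) + (-99 + (-13)**2 + 2*(-13))))*(-66) = (268 + (((266 + 33) - 31) + (-99 + 169 - 26)))*(-66) = (268 + ((299 - 31) + 44))*(-66) = (268 + (268 + 44))*(-66) = (268 + 312)*(-66) = 580*(-66) = -38280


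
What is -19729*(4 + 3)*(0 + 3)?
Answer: -414309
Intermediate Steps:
-19729*(4 + 3)*(0 + 3) = -138103*3 = -19729*21 = -414309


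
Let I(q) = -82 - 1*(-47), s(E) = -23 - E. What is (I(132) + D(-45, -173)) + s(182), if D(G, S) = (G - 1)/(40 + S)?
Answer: -31874/133 ≈ -239.65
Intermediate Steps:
I(q) = -35 (I(q) = -82 + 47 = -35)
D(G, S) = (-1 + G)/(40 + S)
(I(132) + D(-45, -173)) + s(182) = (-35 + (-1 - 45)/(40 - 173)) + (-23 - 1*182) = (-35 - 46/(-133)) + (-23 - 182) = (-35 - 1/133*(-46)) - 205 = (-35 + 46/133) - 205 = -4609/133 - 205 = -31874/133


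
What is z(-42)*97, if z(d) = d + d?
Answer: -8148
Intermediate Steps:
z(d) = 2*d
z(-42)*97 = (2*(-42))*97 = -84*97 = -8148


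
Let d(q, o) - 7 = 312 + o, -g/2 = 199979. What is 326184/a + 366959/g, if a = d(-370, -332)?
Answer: -10035743903/399958 ≈ -25092.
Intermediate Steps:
g = -399958 (g = -2*199979 = -399958)
d(q, o) = 319 + o (d(q, o) = 7 + (312 + o) = 319 + o)
a = -13 (a = 319 - 332 = -13)
326184/a + 366959/g = 326184/(-13) + 366959/(-399958) = 326184*(-1/13) + 366959*(-1/399958) = -326184/13 - 366959/399958 = -10035743903/399958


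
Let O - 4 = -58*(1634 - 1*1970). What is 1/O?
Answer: 1/19492 ≈ 5.1303e-5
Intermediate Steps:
O = 19492 (O = 4 - 58*(1634 - 1*1970) = 4 - 58*(1634 - 1970) = 4 - 58*(-336) = 4 + 19488 = 19492)
1/O = 1/19492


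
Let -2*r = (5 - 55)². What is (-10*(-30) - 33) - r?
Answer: 1517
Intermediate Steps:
r = -1250 (r = -(5 - 55)²/2 = -½*(-50)² = -½*2500 = -1250)
(-10*(-30) - 33) - r = (-10*(-30) - 33) - 1*(-1250) = (300 - 33) + 1250 = 267 + 1250 = 1517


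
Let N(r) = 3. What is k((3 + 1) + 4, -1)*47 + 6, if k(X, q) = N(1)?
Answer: 147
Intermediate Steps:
k(X, q) = 3
k((3 + 1) + 4, -1)*47 + 6 = 3*47 + 6 = 141 + 6 = 147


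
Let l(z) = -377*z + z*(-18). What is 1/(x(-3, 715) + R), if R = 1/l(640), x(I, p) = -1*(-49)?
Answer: 252800/12387199 ≈ 0.020408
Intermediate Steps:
l(z) = -395*z (l(z) = -377*z - 18*z = -395*z)
x(I, p) = 49
R = -1/252800 (R = 1/(-395*640) = 1/(-252800) = -1/252800 ≈ -3.9557e-6)
1/(x(-3, 715) + R) = 1/(49 - 1/252800) = 1/(12387199/252800) = 252800/12387199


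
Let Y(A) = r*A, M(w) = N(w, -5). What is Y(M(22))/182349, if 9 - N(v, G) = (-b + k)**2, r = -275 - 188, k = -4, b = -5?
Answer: -3704/182349 ≈ -0.020313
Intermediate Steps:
r = -463
N(v, G) = 8 (N(v, G) = 9 - (-1*(-5) - 4)**2 = 9 - (5 - 4)**2 = 9 - 1*1**2 = 9 - 1*1 = 9 - 1 = 8)
M(w) = 8
Y(A) = -463*A
Y(M(22))/182349 = -463*8/182349 = -3704*1/182349 = -3704/182349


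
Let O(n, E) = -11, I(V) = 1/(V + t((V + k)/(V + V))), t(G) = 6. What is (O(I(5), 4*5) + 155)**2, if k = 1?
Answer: 20736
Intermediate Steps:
I(V) = 1/(6 + V) (I(V) = 1/(V + 6) = 1/(6 + V))
(O(I(5), 4*5) + 155)**2 = (-11 + 155)**2 = 144**2 = 20736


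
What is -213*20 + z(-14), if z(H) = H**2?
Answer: -4064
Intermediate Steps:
-213*20 + z(-14) = -213*20 + (-14)**2 = -4260 + 196 = -4064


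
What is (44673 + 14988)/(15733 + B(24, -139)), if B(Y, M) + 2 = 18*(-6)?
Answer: 59661/15623 ≈ 3.8188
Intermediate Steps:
B(Y, M) = -110 (B(Y, M) = -2 + 18*(-6) = -2 - 108 = -110)
(44673 + 14988)/(15733 + B(24, -139)) = (44673 + 14988)/(15733 - 110) = 59661/15623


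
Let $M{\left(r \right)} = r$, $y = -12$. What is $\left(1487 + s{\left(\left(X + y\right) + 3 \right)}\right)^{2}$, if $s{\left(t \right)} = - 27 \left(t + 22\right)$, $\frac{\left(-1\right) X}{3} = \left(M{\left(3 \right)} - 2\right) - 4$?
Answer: $797449$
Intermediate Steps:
$X = 9$ ($X = - 3 \left(\left(3 - 2\right) - 4\right) = - 3 \left(1 - 4\right) = \left(-3\right) \left(-3\right) = 9$)
$s{\left(t \right)} = -594 - 27 t$ ($s{\left(t \right)} = - 27 \left(22 + t\right) = -594 - 27 t$)
$\left(1487 + s{\left(\left(X + y\right) + 3 \right)}\right)^{2} = \left(1487 - \left(594 + 27 \left(\left(9 - 12\right) + 3\right)\right)\right)^{2} = \left(1487 - \left(594 + 27 \left(-3 + 3\right)\right)\right)^{2} = \left(1487 - 594\right)^{2} = 893^{2} = 797449$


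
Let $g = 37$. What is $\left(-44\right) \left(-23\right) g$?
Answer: $37444$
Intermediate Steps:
$\left(-44\right) \left(-23\right) g = \left(-44\right) \left(-23\right) 37 = 1012 \cdot 37 = 37444$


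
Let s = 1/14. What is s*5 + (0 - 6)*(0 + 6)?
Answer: -499/14 ≈ -35.643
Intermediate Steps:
s = 1/14 ≈ 0.071429
s*5 + (0 - 6)*(0 + 6) = (1/14)*5 + (0 - 6)*(0 + 6) = 5/14 - 6*6 = 5/14 - 36 = -499/14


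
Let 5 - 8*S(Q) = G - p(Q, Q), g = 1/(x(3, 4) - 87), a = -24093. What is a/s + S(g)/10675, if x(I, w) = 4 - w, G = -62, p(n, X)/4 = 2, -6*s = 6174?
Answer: 3919275/167384 ≈ 23.415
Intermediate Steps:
s = -1029 (s = -⅙*6174 = -1029)
p(n, X) = 8 (p(n, X) = 4*2 = 8)
g = -1/87 (g = 1/((4 - 1*4) - 87) = 1/((4 - 4) - 87) = 1/(0 - 87) = 1/(-87) = -1/87 ≈ -0.011494)
S(Q) = 75/8 (S(Q) = 5/8 - (-62 - 1*8)/8 = 5/8 - (-62 - 8)/8 = 5/8 - ⅛*(-70) = 5/8 + 35/4 = 75/8)
a/s + S(g)/10675 = -24093/(-1029) + (75/8)/10675 = -24093*(-1/1029) + (75/8)*(1/10675) = 8031/343 + 3/3416 = 3919275/167384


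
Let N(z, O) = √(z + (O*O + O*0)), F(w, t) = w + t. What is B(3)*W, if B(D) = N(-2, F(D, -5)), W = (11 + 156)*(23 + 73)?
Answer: 16032*√2 ≈ 22673.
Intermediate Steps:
F(w, t) = t + w
W = 16032 (W = 167*96 = 16032)
N(z, O) = √(z + O²) (N(z, O) = √(z + (O² + 0)) = √(z + O²))
B(D) = √(-2 + (-5 + D)²)
B(3)*W = √(-2 + (-5 + 3)²)*16032 = √(-2 + (-2)²)*16032 = √(-2 + 4)*16032 = √2*16032 = 16032*√2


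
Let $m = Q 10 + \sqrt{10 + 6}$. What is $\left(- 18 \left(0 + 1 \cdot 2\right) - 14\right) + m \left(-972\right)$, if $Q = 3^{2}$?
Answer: $-91418$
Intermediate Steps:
$Q = 9$
$m = 94$ ($m = 9 \cdot 10 + \sqrt{10 + 6} = 90 + \sqrt{16} = 90 + 4 = 94$)
$\left(- 18 \left(0 + 1 \cdot 2\right) - 14\right) + m \left(-972\right) = \left(- 18 \left(0 + 1 \cdot 2\right) - 14\right) + 94 \left(-972\right) = \left(- 18 \left(0 + 2\right) - 14\right) - 91368 = \left(\left(-18\right) 2 - 14\right) - 91368 = \left(-36 - 14\right) - 91368 = -50 - 91368 = -91418$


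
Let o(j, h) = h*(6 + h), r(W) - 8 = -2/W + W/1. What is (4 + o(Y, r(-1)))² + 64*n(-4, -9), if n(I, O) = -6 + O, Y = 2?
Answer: 18361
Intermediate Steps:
r(W) = 8 + W - 2/W (r(W) = 8 + (-2/W + W/1) = 8 + (-2/W + W*1) = 8 + (-2/W + W) = 8 + (W - 2/W) = 8 + W - 2/W)
(4 + o(Y, r(-1)))² + 64*n(-4, -9) = (4 + (8 - 1 - 2/(-1))*(6 + (8 - 1 - 2/(-1))))² + 64*(-6 - 9) = (4 + (8 - 1 - 2*(-1))*(6 + (8 - 1 - 2*(-1))))² + 64*(-15) = (4 + (8 - 1 + 2)*(6 + (8 - 1 + 2)))² - 960 = (4 + 9*(6 + 9))² - 960 = (4 + 9*15)² - 960 = (4 + 135)² - 960 = 139² - 960 = 19321 - 960 = 18361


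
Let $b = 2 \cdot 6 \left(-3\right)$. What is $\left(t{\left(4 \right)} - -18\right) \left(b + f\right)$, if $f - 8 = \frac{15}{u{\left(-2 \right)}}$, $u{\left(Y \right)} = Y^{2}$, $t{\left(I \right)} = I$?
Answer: $- \frac{1067}{2} \approx -533.5$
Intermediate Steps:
$f = \frac{47}{4}$ ($f = 8 + \frac{15}{\left(-2\right)^{2}} = 8 + \frac{15}{4} = \frac{47}{4} \approx 11.75$)
$b = -36$ ($b = 12 \left(-3\right) = -36$)
$\left(t{\left(4 \right)} - -18\right) \left(b + f\right) = \left(4 - -18\right) \left(-36 + \frac{47}{4}\right) = \left(4 + 18\right) \left(- \frac{97}{4}\right) = 22 \left(- \frac{97}{4}\right) = - \frac{1067}{2}$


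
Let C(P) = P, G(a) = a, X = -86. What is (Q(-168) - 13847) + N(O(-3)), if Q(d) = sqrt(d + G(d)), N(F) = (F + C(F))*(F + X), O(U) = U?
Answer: -13313 + 4*I*sqrt(21) ≈ -13313.0 + 18.33*I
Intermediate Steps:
N(F) = 2*F*(-86 + F) (N(F) = (F + F)*(F - 86) = (2*F)*(-86 + F) = 2*F*(-86 + F))
Q(d) = sqrt(2)*sqrt(d) (Q(d) = sqrt(d + d) = sqrt(2*d) = sqrt(2)*sqrt(d))
(Q(-168) - 13847) + N(O(-3)) = (sqrt(2)*sqrt(-168) - 13847) + 2*(-3)*(-86 - 3) = (sqrt(2)*(2*I*sqrt(42)) - 13847) + 2*(-3)*(-89) = (4*I*sqrt(21) - 13847) + 534 = (-13847 + 4*I*sqrt(21)) + 534 = -13313 + 4*I*sqrt(21)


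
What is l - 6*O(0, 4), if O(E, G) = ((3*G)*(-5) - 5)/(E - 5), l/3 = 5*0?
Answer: -78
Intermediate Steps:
l = 0 (l = 3*(5*0) = 3*0 = 0)
O(E, G) = (-5 - 15*G)/(-5 + E) (O(E, G) = (-15*G - 5)/(-5 + E) = (-5 - 15*G)/(-5 + E))
l - 6*O(0, 4) = 0 - 30*(-1 - 3*4)/(-5 + 0) = 0 - 30*(-1 - 12)/(-5) = 0 - 30*(-1)*(-13)/5 = 0 - 6*13 = 0 - 78 = -78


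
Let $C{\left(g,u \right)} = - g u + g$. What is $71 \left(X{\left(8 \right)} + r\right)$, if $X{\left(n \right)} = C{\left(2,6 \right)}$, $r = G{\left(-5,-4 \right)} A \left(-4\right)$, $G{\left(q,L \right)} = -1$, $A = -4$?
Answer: $-1846$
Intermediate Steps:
$C{\left(g,u \right)} = g - g u$ ($C{\left(g,u \right)} = - g u + g = g - g u$)
$r = -16$ ($r = \left(-1\right) \left(-4\right) \left(-4\right) = 4 \left(-4\right) = -16$)
$X{\left(n \right)} = -10$ ($X{\left(n \right)} = 2 \left(1 - 6\right) = 2 \left(-5\right) = -10$)
$71 \left(X{\left(8 \right)} + r\right) = 71 \left(-10 - 16\right) = 71 \left(-26\right) = -1846$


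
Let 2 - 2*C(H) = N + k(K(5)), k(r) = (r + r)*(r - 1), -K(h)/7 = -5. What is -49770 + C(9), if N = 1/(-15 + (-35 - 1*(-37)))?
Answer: -1324933/26 ≈ -50959.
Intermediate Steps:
K(h) = 35 (K(h) = -7*(-5) = 35)
k(r) = 2*r*(-1 + r) (k(r) = (2*r)*(-1 + r) = 2*r*(-1 + r))
N = -1/13 (N = 1/(-15 + (-35 + 37)) = 1/(-15 + 2) = 1/(-13) = -1/13 ≈ -0.076923)
C(H) = -30913/26 (C(H) = 1 - (-1/13 + 2*35*(-1 + 35))/2 = 1 - (-1/13 + 2*35*34)/2 = 1 - (-1/13 + 2380)/2 = 1 - ½*30939/13 = 1 - 30939/26 = -30913/26)
-49770 + C(9) = -49770 - 30913/26 = -1324933/26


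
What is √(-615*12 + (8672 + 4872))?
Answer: 2*√1541 ≈ 78.511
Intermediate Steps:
√(-615*12 + (8672 + 4872)) = √(-7380 + 13544) = √6164 = 2*√1541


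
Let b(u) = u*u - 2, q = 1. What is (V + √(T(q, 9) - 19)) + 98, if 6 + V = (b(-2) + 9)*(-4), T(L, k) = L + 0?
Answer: 48 + 3*I*√2 ≈ 48.0 + 4.2426*I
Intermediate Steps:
T(L, k) = L
b(u) = -2 + u² (b(u) = u² - 2 = -2 + u²)
V = -50 (V = -6 + ((-2 + (-2)²) + 9)*(-4) = -6 + ((-2 + 4) + 9)*(-4) = -6 + (2 + 9)*(-4) = -6 + 11*(-4) = -6 - 44 = -50)
(V + √(T(q, 9) - 19)) + 98 = (-50 + √(1 - 19)) + 98 = (-50 + √(-18)) + 98 = (-50 + 3*I*√2) + 98 = 48 + 3*I*√2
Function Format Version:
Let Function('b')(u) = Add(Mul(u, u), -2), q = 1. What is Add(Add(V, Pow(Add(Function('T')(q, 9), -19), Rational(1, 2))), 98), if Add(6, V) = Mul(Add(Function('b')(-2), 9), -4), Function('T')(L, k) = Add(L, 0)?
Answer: Add(48, Mul(3, I, Pow(2, Rational(1, 2)))) ≈ Add(48.000, Mul(4.2426, I))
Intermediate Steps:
Function('T')(L, k) = L
Function('b')(u) = Add(-2, Pow(u, 2)) (Function('b')(u) = Add(Pow(u, 2), -2) = Add(-2, Pow(u, 2)))
V = -50 (V = Add(-6, Mul(Add(Add(-2, Pow(-2, 2)), 9), -4)) = Add(-6, Mul(Add(Add(-2, 4), 9), -4)) = Add(-6, Mul(Add(2, 9), -4)) = Add(-6, Mul(11, -4)) = Add(-6, -44) = -50)
Add(Add(V, Pow(Add(Function('T')(q, 9), -19), Rational(1, 2))), 98) = Add(Add(-50, Pow(Add(1, -19), Rational(1, 2))), 98) = Add(Add(-50, Pow(-18, Rational(1, 2))), 98) = Add(Add(-50, Mul(3, I, Pow(2, Rational(1, 2)))), 98) = Add(48, Mul(3, I, Pow(2, Rational(1, 2))))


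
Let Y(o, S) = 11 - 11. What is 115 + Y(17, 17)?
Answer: 115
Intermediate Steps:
Y(o, S) = 0
115 + Y(17, 17) = 115 + 0 = 115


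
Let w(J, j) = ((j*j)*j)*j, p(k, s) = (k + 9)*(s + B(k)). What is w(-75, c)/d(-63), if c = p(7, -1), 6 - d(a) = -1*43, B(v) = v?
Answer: 84934656/49 ≈ 1.7334e+6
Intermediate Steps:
d(a) = 49 (d(a) = 6 - (-1)*43 = 6 - 1*(-43) = 6 + 43 = 49)
p(k, s) = (9 + k)*(k + s) (p(k, s) = (k + 9)*(s + k) = (9 + k)*(k + s))
c = 96 (c = 7**2 + 9*7 + 9*(-1) + 7*(-1) = 49 + 63 - 9 - 7 = 96)
w(J, j) = j**4 (w(J, j) = (j**2*j)*j = j**3*j = j**4)
w(-75, c)/d(-63) = 96**4/49 = 84934656*(1/49) = 84934656/49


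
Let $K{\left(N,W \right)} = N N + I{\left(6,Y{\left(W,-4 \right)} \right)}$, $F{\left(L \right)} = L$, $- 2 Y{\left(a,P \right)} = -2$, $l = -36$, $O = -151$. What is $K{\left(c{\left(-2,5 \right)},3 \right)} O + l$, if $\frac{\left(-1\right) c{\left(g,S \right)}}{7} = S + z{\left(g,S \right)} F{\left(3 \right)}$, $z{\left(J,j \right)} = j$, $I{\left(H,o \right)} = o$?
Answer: $-2959787$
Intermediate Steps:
$Y{\left(a,P \right)} = 1$ ($Y{\left(a,P \right)} = \left(- \frac{1}{2}\right) \left(-2\right) = 1$)
$c{\left(g,S \right)} = - 28 S$ ($c{\left(g,S \right)} = - 7 \left(S + S 3\right) = - 7 \left(S + 3 S\right) = - 7 \cdot 4 S = - 28 S$)
$K{\left(N,W \right)} = 1 + N^{2}$ ($K{\left(N,W \right)} = N N + 1 = N^{2} + 1 = 1 + N^{2}$)
$K{\left(c{\left(-2,5 \right)},3 \right)} O + l = \left(1 + \left(\left(-28\right) 5\right)^{2}\right) \left(-151\right) - 36 = \left(1 + \left(-140\right)^{2}\right) \left(-151\right) - 36 = \left(1 + 19600\right) \left(-151\right) - 36 = 19601 \left(-151\right) - 36 = -2959751 - 36 = -2959787$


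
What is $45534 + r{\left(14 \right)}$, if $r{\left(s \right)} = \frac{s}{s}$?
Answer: $45535$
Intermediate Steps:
$r{\left(s \right)} = 1$
$45534 + r{\left(14 \right)} = 45534 + 1 = 45535$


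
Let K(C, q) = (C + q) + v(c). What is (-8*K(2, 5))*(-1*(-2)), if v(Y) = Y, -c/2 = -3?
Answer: -208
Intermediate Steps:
c = 6 (c = -2*(-3) = 6)
K(C, q) = 6 + C + q (K(C, q) = (C + q) + 6 = 6 + C + q)
(-8*K(2, 5))*(-1*(-2)) = (-8*(6 + 2 + 5))*(-1*(-2)) = -8*13*2 = -104*2 = -208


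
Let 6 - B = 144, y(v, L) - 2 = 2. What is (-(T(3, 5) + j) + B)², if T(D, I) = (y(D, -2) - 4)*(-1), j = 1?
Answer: 19321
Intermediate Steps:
y(v, L) = 4 (y(v, L) = 2 + 2 = 4)
T(D, I) = 0 (T(D, I) = (4 - 4)*(-1) = 0*(-1) = 0)
B = -138 (B = 6 - 1*144 = 6 - 144 = -138)
(-(T(3, 5) + j) + B)² = (-(0 + 1) - 138)² = (-1*1 - 138)² = (-1 - 138)² = (-139)² = 19321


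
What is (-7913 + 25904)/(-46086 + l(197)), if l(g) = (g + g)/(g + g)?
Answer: -17991/46085 ≈ -0.39039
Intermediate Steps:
l(g) = 1 (l(g) = (2*g)/((2*g)) = (2*g)*(1/(2*g)) = 1)
(-7913 + 25904)/(-46086 + l(197)) = (-7913 + 25904)/(-46086 + 1) = 17991/(-46085) = 17991*(-1/46085) = -17991/46085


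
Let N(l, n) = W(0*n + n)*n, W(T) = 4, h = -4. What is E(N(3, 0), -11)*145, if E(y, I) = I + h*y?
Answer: -1595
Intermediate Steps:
N(l, n) = 4*n
E(y, I) = I - 4*y
E(N(3, 0), -11)*145 = (-11 - 16*0)*145 = (-11 - 4*0)*145 = (-11 + 0)*145 = -11*145 = -1595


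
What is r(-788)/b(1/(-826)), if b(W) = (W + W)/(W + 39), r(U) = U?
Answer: 12691922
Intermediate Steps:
b(W) = 2*W/(39 + W) (b(W) = (2*W)/(39 + W) = 2*W/(39 + W))
r(-788)/b(1/(-826)) = -788/(2/(-826*(39 + 1/(-826)))) = -788/(2*(-1/826)/(39 - 1/826)) = -788/(2*(-1/826)/(32213/826)) = -788/(2*(-1/826)*(826/32213)) = -788/(-2/32213) = -788*(-32213/2) = 12691922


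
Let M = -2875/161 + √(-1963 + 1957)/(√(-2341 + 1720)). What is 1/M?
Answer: -181125/3234277 - 147*√46/3234277 ≈ -0.056310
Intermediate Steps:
M = -125/7 + √46/69 (M = -2875*1/161 + √(-6)/(√(-621)) = -125/7 + (I*√6)/((3*I*√69)) = -125/7 + (I*√6)*(-I*√69/207) = -125/7 + √46/69 ≈ -17.759)
1/M = 1/(-125/7 + √46/69)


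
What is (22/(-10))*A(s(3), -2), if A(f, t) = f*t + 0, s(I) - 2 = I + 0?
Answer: 22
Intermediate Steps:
s(I) = 2 + I (s(I) = 2 + (I + 0) = 2 + I)
A(f, t) = f*t
(22/(-10))*A(s(3), -2) = (22/(-10))*((2 + 3)*(-2)) = (22*(-⅒))*(5*(-2)) = -11/5*(-10) = 22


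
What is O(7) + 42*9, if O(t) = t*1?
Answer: 385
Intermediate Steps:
O(t) = t
O(7) + 42*9 = 7 + 42*9 = 7 + 378 = 385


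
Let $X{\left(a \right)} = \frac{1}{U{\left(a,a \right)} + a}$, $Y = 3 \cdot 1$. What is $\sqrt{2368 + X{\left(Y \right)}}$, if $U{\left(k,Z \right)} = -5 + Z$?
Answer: $\sqrt{2369} \approx 48.672$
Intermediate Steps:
$Y = 3$
$X{\left(a \right)} = \frac{1}{-5 + 2 a}$ ($X{\left(a \right)} = \frac{1}{\left(-5 + a\right) + a} = \frac{1}{-5 + 2 a}$)
$\sqrt{2368 + X{\left(Y \right)}} = \sqrt{2368 + \frac{1}{-5 + 2 \cdot 3}} = \sqrt{2368 + \frac{1}{-5 + 6}} = \sqrt{2368 + 1^{-1}} = \sqrt{2368 + 1} = \sqrt{2369}$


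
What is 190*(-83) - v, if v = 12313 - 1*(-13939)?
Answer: -42022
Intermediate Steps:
v = 26252 (v = 12313 + 13939 = 26252)
190*(-83) - v = 190*(-83) - 1*26252 = -15770 - 26252 = -42022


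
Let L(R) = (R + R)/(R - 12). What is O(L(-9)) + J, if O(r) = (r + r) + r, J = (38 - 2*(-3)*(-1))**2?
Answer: 7186/7 ≈ 1026.6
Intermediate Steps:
L(R) = 2*R/(-12 + R) (L(R) = (2*R)/(-12 + R) = 2*R/(-12 + R))
J = 1024 (J = (38 + 6*(-1))**2 = (38 - 6)**2 = 32**2 = 1024)
O(r) = 3*r (O(r) = 2*r + r = 3*r)
O(L(-9)) + J = 3*(2*(-9)/(-12 - 9)) + 1024 = 3*(2*(-9)/(-21)) + 1024 = 3*(2*(-9)*(-1/21)) + 1024 = 3*(6/7) + 1024 = 18/7 + 1024 = 7186/7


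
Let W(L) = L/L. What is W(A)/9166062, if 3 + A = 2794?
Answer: 1/9166062 ≈ 1.0910e-7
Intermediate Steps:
A = 2791 (A = -3 + 2794 = 2791)
W(L) = 1
W(A)/9166062 = 1/9166062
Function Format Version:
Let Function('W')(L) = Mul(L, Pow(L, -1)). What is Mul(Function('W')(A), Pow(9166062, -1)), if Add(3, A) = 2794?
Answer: Rational(1, 9166062) ≈ 1.0910e-7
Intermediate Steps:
A = 2791 (A = Add(-3, 2794) = 2791)
Function('W')(L) = 1
Mul(Function('W')(A), Pow(9166062, -1)) = Mul(1, Pow(9166062, -1)) = Mul(1, Rational(1, 9166062)) = Rational(1, 9166062)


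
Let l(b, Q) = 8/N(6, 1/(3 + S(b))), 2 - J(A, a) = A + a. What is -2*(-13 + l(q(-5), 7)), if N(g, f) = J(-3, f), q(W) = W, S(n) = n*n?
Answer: 3166/139 ≈ 22.777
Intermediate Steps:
S(n) = n²
J(A, a) = 2 - A - a (J(A, a) = 2 - (A + a) = 2 + (-A - a) = 2 - A - a)
N(g, f) = 5 - f (N(g, f) = 2 - 1*(-3) - f = 2 + 3 - f = 5 - f)
l(b, Q) = 8/(5 - 1/(3 + b²))
-2*(-13 + l(q(-5), 7)) = -2*(-13 + 8*(3 + (-5)²)/(14 + 5*(-5)²)) = -2*(-13 + 8*(3 + 25)/(14 + 5*25)) = -2*(-13 + 8*28/(14 + 125)) = -2*(-13 + 8*28/139) = -2*(-13 + 8*(1/139)*28) = -2*(-13 + 224/139) = -2*(-1583/139) = 3166/139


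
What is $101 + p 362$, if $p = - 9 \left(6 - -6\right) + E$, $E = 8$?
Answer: $-36099$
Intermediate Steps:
$p = -100$ ($p = - 9 \left(6 - -6\right) + 8 = - 9 \left(6 + 6\right) + 8 = \left(-9\right) 12 + 8 = -108 + 8 = -100$)
$101 + p 362 = 101 - 36200 = -36099$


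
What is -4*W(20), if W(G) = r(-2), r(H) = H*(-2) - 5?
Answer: 4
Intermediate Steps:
r(H) = -5 - 2*H (r(H) = -2*H - 5 = -5 - 2*H)
W(G) = -1 (W(G) = -5 - 2*(-2) = -5 + 4 = -1)
-4*W(20) = -4*(-1) = 4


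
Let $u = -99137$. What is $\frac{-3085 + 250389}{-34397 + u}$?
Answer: $- \frac{123652}{66767} \approx -1.852$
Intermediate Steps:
$\frac{-3085 + 250389}{-34397 + u} = \frac{-3085 + 250389}{-34397 - 99137} = \frac{247304}{-133534} = 247304 \left(- \frac{1}{133534}\right) = - \frac{123652}{66767}$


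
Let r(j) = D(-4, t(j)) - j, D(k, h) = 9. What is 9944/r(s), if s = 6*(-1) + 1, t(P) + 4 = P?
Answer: 4972/7 ≈ 710.29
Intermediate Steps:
t(P) = -4 + P
s = -5 (s = -6 + 1 = -5)
r(j) = 9 - j
9944/r(s) = 9944/(9 - 1*(-5)) = 9944/(9 + 5) = 9944/14 = 9944*(1/14) = 4972/7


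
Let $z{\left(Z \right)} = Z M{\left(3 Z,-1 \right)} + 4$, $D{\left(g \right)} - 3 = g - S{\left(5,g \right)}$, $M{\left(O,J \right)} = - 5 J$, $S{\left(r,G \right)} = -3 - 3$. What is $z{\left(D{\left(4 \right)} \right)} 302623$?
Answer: $20880987$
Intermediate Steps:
$S{\left(r,G \right)} = -6$
$D{\left(g \right)} = 9 + g$ ($D{\left(g \right)} = 3 + \left(g - -6\right) = 3 + \left(g + 6\right) = 3 + \left(6 + g\right) = 9 + g$)
$z{\left(Z \right)} = 4 + 5 Z$ ($z{\left(Z \right)} = Z \left(\left(-5\right) \left(-1\right)\right) + 4 = Z 5 + 4 = 5 Z + 4 = 4 + 5 Z$)
$z{\left(D{\left(4 \right)} \right)} 302623 = \left(4 + 5 \left(9 + 4\right)\right) 302623 = \left(4 + 5 \cdot 13\right) 302623 = \left(4 + 65\right) 302623 = 69 \cdot 302623 = 20880987$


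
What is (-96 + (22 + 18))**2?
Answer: 3136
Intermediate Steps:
(-96 + (22 + 18))**2 = (-96 + 40)**2 = (-56)**2 = 3136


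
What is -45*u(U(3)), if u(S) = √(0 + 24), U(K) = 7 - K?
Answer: -90*√6 ≈ -220.45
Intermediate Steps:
u(S) = 2*√6 (u(S) = √24 = 2*√6)
-45*u(U(3)) = -90*√6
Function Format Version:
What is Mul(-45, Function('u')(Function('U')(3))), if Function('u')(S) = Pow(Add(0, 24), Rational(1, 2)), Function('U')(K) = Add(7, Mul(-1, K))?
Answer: Mul(-90, Pow(6, Rational(1, 2))) ≈ -220.45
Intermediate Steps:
Function('u')(S) = Mul(2, Pow(6, Rational(1, 2))) (Function('u')(S) = Pow(24, Rational(1, 2)) = Mul(2, Pow(6, Rational(1, 2))))
Mul(-45, Function('u')(Function('U')(3))) = Mul(-45, Mul(2, Pow(6, Rational(1, 2)))) = Mul(-90, Pow(6, Rational(1, 2)))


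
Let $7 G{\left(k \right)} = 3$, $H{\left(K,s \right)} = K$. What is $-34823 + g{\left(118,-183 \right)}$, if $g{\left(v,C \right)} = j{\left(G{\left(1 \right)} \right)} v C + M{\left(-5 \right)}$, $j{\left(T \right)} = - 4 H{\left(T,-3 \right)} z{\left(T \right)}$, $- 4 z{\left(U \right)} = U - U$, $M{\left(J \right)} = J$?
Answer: $-34828$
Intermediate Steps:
$z{\left(U \right)} = 0$ ($z{\left(U \right)} = - \frac{U - U}{4} = \left(- \frac{1}{4}\right) 0 = 0$)
$G{\left(k \right)} = \frac{3}{7}$ ($G{\left(k \right)} = \frac{1}{7} \cdot 3 = \frac{3}{7}$)
$j{\left(T \right)} = 0$ ($j{\left(T \right)} = - 4 T 0 = 0$)
$g{\left(v,C \right)} = -5$ ($g{\left(v,C \right)} = 0 v C - 5 = 0 C - 5 = 0 - 5 = -5$)
$-34823 + g{\left(118,-183 \right)} = -34823 - 5 = -34828$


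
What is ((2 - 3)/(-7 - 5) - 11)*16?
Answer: -524/3 ≈ -174.67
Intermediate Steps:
((2 - 3)/(-7 - 5) - 11)*16 = (-1/(-12) - 11)*16 = (-1*(-1/12) - 11)*16 = (1/12 - 11)*16 = -131/12*16 = -524/3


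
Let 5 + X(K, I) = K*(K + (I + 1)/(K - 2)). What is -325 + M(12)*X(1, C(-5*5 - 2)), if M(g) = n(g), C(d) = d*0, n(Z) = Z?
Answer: -385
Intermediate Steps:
C(d) = 0
M(g) = g
X(K, I) = -5 + K*(K + (1 + I)/(-2 + K)) (X(K, I) = -5 + K*(K + (I + 1)/(K - 2)) = -5 + K*(K + (1 + I)/(-2 + K)))
-325 + M(12)*X(1, C(-5*5 - 2)) = -325 + 12*((10 + 1³ - 4*1 - 2*1² + 0*1)/(-2 + 1)) = -325 + 12*((10 + 1 - 4 - 2*1 + 0)/(-1)) = -325 + 12*(-(10 + 1 - 4 - 2 + 0)) = -325 + 12*(-1*5) = -325 + 12*(-5) = -325 - 60 = -385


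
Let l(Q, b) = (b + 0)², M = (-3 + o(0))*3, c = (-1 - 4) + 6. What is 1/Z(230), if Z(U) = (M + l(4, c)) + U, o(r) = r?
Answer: 1/222 ≈ 0.0045045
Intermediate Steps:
c = 1 (c = -5 + 6 = 1)
M = -9 (M = (-3 + 0)*3 = -3*3 = -9)
l(Q, b) = b²
Z(U) = -8 + U (Z(U) = (-9 + 1²) + U = (-9 + 1) + U = -8 + U)
1/Z(230) = 1/(-8 + 230) = 1/222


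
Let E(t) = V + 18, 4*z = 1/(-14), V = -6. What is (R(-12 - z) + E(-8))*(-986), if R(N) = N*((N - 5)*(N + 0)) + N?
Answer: 211090795115/87808 ≈ 2.4040e+6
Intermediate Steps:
z = -1/56 (z = (¼)/(-14) = (¼)*(-1/14) = -1/56 ≈ -0.017857)
E(t) = 12 (E(t) = -6 + 18 = 12)
R(N) = N + N²*(-5 + N) (R(N) = N*((-5 + N)*N) + N = N*(N*(-5 + N)) + N = N²*(-5 + N) + N = N + N²*(-5 + N))
(R(-12 - z) + E(-8))*(-986) = ((-12 - 1*(-1/56))*(1 + (-12 - 1*(-1/56))² - 5*(-12 - 1*(-1/56))) + 12)*(-986) = ((-12 + 1/56)*(1 + (-12 + 1/56)² - 5*(-12 + 1/56)) + 12)*(-986) = (-671*(1 + (-671/56)² - 5*(-671/56))/56 + 12)*(-986) = (-671*(1 + 450241/3136 + 3355/56)/56 + 12)*(-986) = (-671/56*641257/3136 + 12)*(-986) = (-430283447/175616 + 12)*(-986) = -428176055/175616*(-986) = 211090795115/87808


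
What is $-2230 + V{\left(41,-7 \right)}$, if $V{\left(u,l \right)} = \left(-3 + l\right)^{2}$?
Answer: $-2130$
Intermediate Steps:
$-2230 + V{\left(41,-7 \right)} = -2230 + \left(-3 - 7\right)^{2} = -2230 + \left(-10\right)^{2} = -2230 + 100 = -2130$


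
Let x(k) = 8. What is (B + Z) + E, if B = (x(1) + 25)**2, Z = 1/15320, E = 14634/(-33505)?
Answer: 22350233521/20531864 ≈ 1088.6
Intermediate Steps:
E = -14634/33505 (E = 14634*(-1/33505) = -14634/33505 ≈ -0.43677)
Z = 1/15320 ≈ 6.5274e-5
B = 1089 (B = (8 + 25)**2 = 33**2 = 1089)
(B + Z) + E = (1089 + 1/15320) - 14634/33505 = 16683481/15320 - 14634/33505 = 22350233521/20531864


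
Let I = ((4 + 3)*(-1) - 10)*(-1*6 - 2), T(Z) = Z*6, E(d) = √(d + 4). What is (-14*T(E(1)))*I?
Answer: -11424*√5 ≈ -25545.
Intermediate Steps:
E(d) = √(4 + d)
T(Z) = 6*Z
I = 136 (I = (7*(-1) - 10)*(-6 - 2) = (-7 - 10)*(-8) = -17*(-8) = 136)
(-14*T(E(1)))*I = -84*√(4 + 1)*136 = -84*√5*136 = -11424*√5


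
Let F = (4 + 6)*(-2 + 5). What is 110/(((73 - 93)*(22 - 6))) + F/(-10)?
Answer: -107/32 ≈ -3.3438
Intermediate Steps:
F = 30 (F = 10*3 = 30)
110/(((73 - 93)*(22 - 6))) + F/(-10) = 110/(((73 - 93)*(22 - 6))) + 30/(-10) = 110/((-20*16)) + 30*(-⅒) = 110/(-320) - 3 = 110*(-1/320) - 3 = -11/32 - 3 = -107/32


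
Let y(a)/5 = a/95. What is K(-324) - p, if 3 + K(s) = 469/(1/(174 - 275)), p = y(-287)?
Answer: -899781/19 ≈ -47357.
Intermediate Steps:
y(a) = a/19 (y(a) = 5*(a/95) = a/19)
p = -287/19 (p = (1/19)*(-287) = -287/19 ≈ -15.105)
K(s) = -47372 (K(s) = -3 + 469/(1/(174 - 275)) = -3 + 469/(1/(-101)) = -3 + 469/(-1/101) = -3 + 469*(-101) = -3 - 47369 = -47372)
K(-324) - p = -47372 - 1*(-287/19) = -47372 + 287/19 = -899781/19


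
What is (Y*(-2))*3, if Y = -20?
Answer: 120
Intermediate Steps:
(Y*(-2))*3 = -20*(-2)*3 = 40*3 = 120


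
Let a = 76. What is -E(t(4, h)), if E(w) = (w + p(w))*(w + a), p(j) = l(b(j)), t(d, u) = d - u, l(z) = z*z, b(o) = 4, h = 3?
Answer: -1309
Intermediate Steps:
l(z) = z²
p(j) = 16 (p(j) = 4² = 16)
E(w) = (16 + w)*(76 + w) (E(w) = (w + 16)*(w + 76) = (16 + w)*(76 + w))
-E(t(4, h)) = -(1216 + (4 - 1*3)² + 92*(4 - 1*3)) = -(1216 + (4 - 3)² + 92*(4 - 3)) = -(1216 + 1² + 92*1) = -(1216 + 1 + 92) = -1*1309 = -1309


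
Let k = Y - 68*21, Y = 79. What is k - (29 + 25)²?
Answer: -4265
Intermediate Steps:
k = -1349 (k = 79 - 68*21 = 79 - 1428 = -1349)
k - (29 + 25)² = -1349 - (29 + 25)² = -1349 - 1*54² = -1349 - 1*2916 = -1349 - 2916 = -4265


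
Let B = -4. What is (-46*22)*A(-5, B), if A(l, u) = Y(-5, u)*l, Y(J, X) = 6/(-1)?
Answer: -30360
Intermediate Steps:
Y(J, X) = -6 (Y(J, X) = 6*(-1) = -6)
A(l, u) = -6*l
(-46*22)*A(-5, B) = (-46*22)*(-6*(-5)) = -1012*30 = -30360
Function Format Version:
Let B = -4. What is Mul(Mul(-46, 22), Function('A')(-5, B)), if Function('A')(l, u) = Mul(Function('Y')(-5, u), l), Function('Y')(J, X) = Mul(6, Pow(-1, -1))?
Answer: -30360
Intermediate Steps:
Function('Y')(J, X) = -6 (Function('Y')(J, X) = Mul(6, -1) = -6)
Function('A')(l, u) = Mul(-6, l)
Mul(Mul(-46, 22), Function('A')(-5, B)) = Mul(Mul(-46, 22), Mul(-6, -5)) = Mul(-1012, 30) = -30360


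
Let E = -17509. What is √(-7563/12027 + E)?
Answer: I*√281416172918/4009 ≈ 132.32*I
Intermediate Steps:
√(-7563/12027 + E) = √(-7563/12027 - 17509) = √(-7563*1/12027 - 17509) = √(-2521/4009 - 17509) = √(-70196102/4009) = I*√281416172918/4009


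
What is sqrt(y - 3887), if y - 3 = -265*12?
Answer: 2*I*sqrt(1766) ≈ 84.048*I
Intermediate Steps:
y = -3177 (y = 3 - 265*12 = 3 - 3180 = -3177)
sqrt(y - 3887) = sqrt(-3177 - 3887) = sqrt(-7064) = 2*I*sqrt(1766)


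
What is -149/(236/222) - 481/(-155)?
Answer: -2506787/18290 ≈ -137.06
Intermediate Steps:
-149/(236/222) - 481/(-155) = -149/(236*(1/222)) - 481*(-1/155) = -149/118/111 + 481/155 = -149*111/118 + 481/155 = -16539/118 + 481/155 = -2506787/18290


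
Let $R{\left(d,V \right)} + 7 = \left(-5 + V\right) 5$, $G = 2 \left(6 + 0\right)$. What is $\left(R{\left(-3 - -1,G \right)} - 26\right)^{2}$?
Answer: $4$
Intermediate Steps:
$G = 12$ ($G = 2 \cdot 6 = 12$)
$R{\left(d,V \right)} = -32 + 5 V$ ($R{\left(d,V \right)} = -7 + \left(-5 + V\right) 5 = -7 + \left(-25 + 5 V\right) = -32 + 5 V$)
$\left(R{\left(-3 - -1,G \right)} - 26\right)^{2} = \left(\left(-32 + 5 \cdot 12\right) - 26\right)^{2} = \left(\left(-32 + 60\right) - 26\right)^{2} = \left(28 - 26\right)^{2} = 2^{2} = 4$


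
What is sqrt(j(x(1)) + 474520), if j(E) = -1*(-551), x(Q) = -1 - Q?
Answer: sqrt(475071) ≈ 689.25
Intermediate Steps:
j(E) = 551
sqrt(j(x(1)) + 474520) = sqrt(551 + 474520) = sqrt(475071)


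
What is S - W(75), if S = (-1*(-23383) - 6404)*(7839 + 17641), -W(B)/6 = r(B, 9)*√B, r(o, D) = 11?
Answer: 432624920 + 330*√3 ≈ 4.3263e+8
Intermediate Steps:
W(B) = -66*√B
S = 432624920 (S = (23383 - 6404)*25480 = 16979*25480 = 432624920)
S - W(75) = 432624920 - (-66)*√75 = 432624920 - (-66)*5*√3 = 432624920 - (-330)*√3 = 432624920 + 330*√3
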